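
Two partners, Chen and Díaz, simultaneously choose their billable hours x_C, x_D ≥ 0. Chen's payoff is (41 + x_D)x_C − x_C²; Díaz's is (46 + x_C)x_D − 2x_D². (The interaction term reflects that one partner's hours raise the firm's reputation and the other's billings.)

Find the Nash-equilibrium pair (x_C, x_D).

30, 19

Expanding Chen's payoff: 41x_C + x_Dx_C − x_C².
∂π/∂x_C = 41 + x_D − 2x_C = 0, so x_C = 20.5 + 0.5x_D.
Likewise for Díaz: x_D = 11.5 + 0.25x_C.
Plugging x_D into Chen's best response: x_C = 20.5 + 0.5(11.5 + 0.25x_C) ⇒ 0.875x_C = 26.25, so x_C = 30.
Then x_D = 11.5 + 0.25·30 = 19.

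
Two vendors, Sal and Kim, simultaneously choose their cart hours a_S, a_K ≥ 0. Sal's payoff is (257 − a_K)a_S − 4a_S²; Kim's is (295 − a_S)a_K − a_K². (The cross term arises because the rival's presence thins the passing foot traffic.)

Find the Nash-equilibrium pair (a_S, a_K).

14.6, 140.2

Expanding Sal's payoff: 257a_S − a_Ka_S − 4a_S².
∂π/∂a_S = 257 − a_K − 8a_S = 0, so a_S = 32.125 − 0.125a_K.
Likewise for Kim: a_K = 147.5 − 0.5a_S.
Plugging a_K into Sal's best response: a_S = 32.125 − 0.125(147.5 − 0.5a_S) ⇒ 0.9375a_S = 13.6875, so a_S = 14.6.
Then a_K = 147.5 − 0.5·14.6 = 140.2.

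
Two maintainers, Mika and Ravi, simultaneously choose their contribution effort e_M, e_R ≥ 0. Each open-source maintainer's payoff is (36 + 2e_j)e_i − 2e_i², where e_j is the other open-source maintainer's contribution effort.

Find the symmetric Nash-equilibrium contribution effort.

Mika's payoff is (36 + 2e_R)e_M − 2e_M².
∂π/∂e_M = 36 + 2e_R − 4e_M = 0, so e_M = 9 + 0.5e_R.
Setting e_M = e_R in the reaction function: e_M = 9 + 0.5e_M, so e_M = 9 / 0.5 = 18.

18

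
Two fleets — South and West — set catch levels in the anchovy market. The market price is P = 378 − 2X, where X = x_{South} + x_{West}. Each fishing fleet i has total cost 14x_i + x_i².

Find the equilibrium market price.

Fishing fleet South's profit: π = x_{South}(378 − 2(x_{South} + x_{West})) − 14x_{South} − x_{South}².
∂π/∂x_{South} = 364 − 6x_{South} − 2x_{West} = 0, so x_{South} = 182/3 − (1/3)x_{West}.
By symmetry x_{West} = x_{South}; substituting into the reaction function, (4/3)x_{South} = 182/3 and x_{South} = 45.5.
Equilibrium price: P = 378 − 2·91 = 196.

196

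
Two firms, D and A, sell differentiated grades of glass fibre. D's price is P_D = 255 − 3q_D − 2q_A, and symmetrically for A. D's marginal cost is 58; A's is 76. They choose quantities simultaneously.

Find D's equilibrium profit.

Firm D's profit: π = q_D(255 − 3q_D − 2q_A) − 58q_D.
∂π/∂q_D = 197 − 6q_D − 2q_A = 0 ⇒ q_D = 197/6 − (1/3)q_A.
Similarly q_A = 179/6 − (1/3)q_D.
Plugging q_A into D's best response: q_D = 197/6 − (1/3)(179/6 − (1/3)q_D) ⇒ (8/9)q_D = 206/9, so q_D = 25.75.
Then q_A = 179/6 − (1/3)·25.75 = 21.25.
P_D = 255 − 3·25.75 − 2·21.25 = 135.25.
Profit = (135.25 − 58)·25.75 = 1989.1875.

1989.1875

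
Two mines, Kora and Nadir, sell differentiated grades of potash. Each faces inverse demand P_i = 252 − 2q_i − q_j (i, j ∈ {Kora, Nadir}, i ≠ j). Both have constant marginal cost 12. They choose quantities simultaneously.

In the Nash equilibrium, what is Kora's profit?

4608

Mine Kora's profit: π = q_{Kora}(252 − 2q_{Kora} − q_{Nadir}) − 12q_{Kora}.
∂π/∂q_{Kora} = 240 − 4q_{Kora} − q_{Nadir} = 0 ⇒ q_{Kora} = 60 − 0.25q_{Nadir}.
Setting q_{Kora} = q_{Nadir} in the reaction function: q_{Kora} = 60 − 0.25q_{Kora}, so q_{Kora} = 60 / 1.25 = 48.
P_{Kora} = 252 − 2·48 − 48 = 108.
Profit = (108 − 12)·48 = 4608.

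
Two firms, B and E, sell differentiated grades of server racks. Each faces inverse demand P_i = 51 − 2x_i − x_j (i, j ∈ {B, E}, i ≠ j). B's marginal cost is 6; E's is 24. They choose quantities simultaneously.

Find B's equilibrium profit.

Firm B's profit: π = x_B(51 − 2x_B − x_E) − 6x_B.
∂π/∂x_B = 45 − 4x_B − x_E = 0 ⇒ x_B = 11.25 − 0.25x_E.
Similarly x_E = 6.75 − 0.25x_B.
Plugging x_E into B's best response: x_B = 11.25 − 0.25(6.75 − 0.25x_B) ⇒ 0.9375x_B = 9.5625, so x_B = 10.2.
Then x_E = 6.75 − 0.25·10.2 = 4.2.
P_B = 51 − 2·10.2 − 4.2 = 26.4.
Profit = (26.4 − 6)·10.2 = 208.08.

208.08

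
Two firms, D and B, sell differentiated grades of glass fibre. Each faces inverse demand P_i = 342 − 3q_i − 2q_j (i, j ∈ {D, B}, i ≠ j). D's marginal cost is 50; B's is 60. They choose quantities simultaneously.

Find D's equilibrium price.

Firm D's profit: π = q_D(342 − 3q_D − 2q_B) − 50q_D.
∂π/∂q_D = 292 − 6q_D − 2q_B = 0 ⇒ q_D = 146/3 − (1/3)q_B.
Similarly q_B = 47 − (1/3)q_D.
Solving the two reaction functions simultaneously: (1 − (−1/3)(−1/3))q_D = 146/3 − (1/3)·47, so (8/9)q_D = 33 and q_D = 37.125.
Then q_B = 47 − (1/3)·37.125 = 34.625.
P_D = 342 − 3·37.125 − 2·34.625 = 161.375.

161.375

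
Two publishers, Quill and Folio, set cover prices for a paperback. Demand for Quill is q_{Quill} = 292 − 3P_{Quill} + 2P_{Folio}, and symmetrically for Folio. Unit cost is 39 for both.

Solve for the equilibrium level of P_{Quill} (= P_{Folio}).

102.25

Quill's profit: π = (P_{Quill} − 39)(292 − 3P_{Quill} + 2P_{Folio}).
∂π/∂P_{Quill} = 409 − 6P_{Quill} + 2P_{Folio} = 0 ⇒ P_{Quill} = 409/6 + (1/3)P_{Folio}.
The game is symmetric, so in equilibrium P_{Folio} = P_{Quill}: the reaction function gives (2/3)P_{Quill} = 409/6, hence P_{Quill} = 102.25.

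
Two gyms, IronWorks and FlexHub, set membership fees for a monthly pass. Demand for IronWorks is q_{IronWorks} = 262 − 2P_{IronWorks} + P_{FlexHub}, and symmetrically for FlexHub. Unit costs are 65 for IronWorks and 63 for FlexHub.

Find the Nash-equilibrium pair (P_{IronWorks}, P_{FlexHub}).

130.4, 129.6

IronWorks's profit: π = (P_{IronWorks} − 65)(262 − 2P_{IronWorks} + P_{FlexHub}).
∂π/∂P_{IronWorks} = 392 − 4P_{IronWorks} + P_{FlexHub} = 0 ⇒ P_{IronWorks} = 98 + 0.25P_{FlexHub}.
Similarly P_{FlexHub} = 97 + 0.25P_{IronWorks}.
Plugging P_{FlexHub} into IronWorks's best response: P_{IronWorks} = 98 + 0.25(97 + 0.25P_{IronWorks}) ⇒ 0.9375P_{IronWorks} = 122.25, so P_{IronWorks} = 130.4.
Then P_{FlexHub} = 97 + 0.25·130.4 = 129.6.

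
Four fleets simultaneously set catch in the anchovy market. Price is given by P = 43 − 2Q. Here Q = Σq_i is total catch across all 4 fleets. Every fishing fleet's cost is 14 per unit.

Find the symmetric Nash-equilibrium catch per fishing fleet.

A representative fishing fleet's profit is π_i = q_i(43 − 2Q) − 14q_i, with Q = q_i + Σ_{j≠i} q_j.
First-order condition: 29 − 4q_i − 2Σ_{j≠i} q_j = 0.
In a symmetric equilibrium every fishing fleet chooses the same q, so Σ_{j≠i} q_j = 3q. The condition becomes 29 − 10q = 0, giving q = 29/10 = 2.9.

2.9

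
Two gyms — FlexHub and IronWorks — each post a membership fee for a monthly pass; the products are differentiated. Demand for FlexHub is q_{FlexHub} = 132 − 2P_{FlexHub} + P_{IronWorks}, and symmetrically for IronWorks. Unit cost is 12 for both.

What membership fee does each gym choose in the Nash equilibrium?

FlexHub's profit: π = (P_{FlexHub} − 12)(132 − 2P_{FlexHub} + P_{IronWorks}).
∂π/∂P_{FlexHub} = 156 − 4P_{FlexHub} + P_{IronWorks} = 0 ⇒ P_{FlexHub} = 39 + 0.25P_{IronWorks}.
The game is symmetric, so in equilibrium P_{IronWorks} = P_{FlexHub}: the reaction function gives 0.75P_{FlexHub} = 39, hence P_{FlexHub} = 52.

52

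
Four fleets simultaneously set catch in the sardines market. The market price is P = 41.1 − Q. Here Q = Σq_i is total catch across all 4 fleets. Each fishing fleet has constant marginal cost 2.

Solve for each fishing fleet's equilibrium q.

A representative fishing fleet's profit is π_i = q_i(41.1 − Q) − 2q_i, with Q = q_i + Σ_{j≠i} q_j.
First-order condition: 39.1 − 2q_i − Σ_{j≠i} q_j = 0.
With identical fishing fleets, set every q_j = q: then 39.1 − 2q − 3q = 0, i.e. q = 39.1/5 = 7.82.

7.82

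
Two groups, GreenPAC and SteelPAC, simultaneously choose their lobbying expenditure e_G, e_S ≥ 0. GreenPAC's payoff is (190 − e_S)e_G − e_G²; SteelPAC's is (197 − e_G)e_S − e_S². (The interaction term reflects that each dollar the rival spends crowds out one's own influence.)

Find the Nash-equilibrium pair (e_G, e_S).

Expanding GreenPAC's payoff: 190e_G − e_Se_G − e_G².
∂π/∂e_G = 190 − e_S − 2e_G = 0, so e_G = 95 − 0.5e_S.
Likewise for SteelPAC: e_S = 98.5 − 0.5e_G.
Plugging e_S into GreenPAC's best response: e_G = 95 − 0.5(98.5 − 0.5e_G) ⇒ 0.75e_G = 45.75, so e_G = 61.
Then e_S = 98.5 − 0.5·61 = 68.

61, 68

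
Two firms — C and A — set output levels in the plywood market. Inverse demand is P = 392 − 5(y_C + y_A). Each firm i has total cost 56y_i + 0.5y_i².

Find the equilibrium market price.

Firm C's profit: π = y_C(392 − 5(y_C + y_A)) − 56y_C − 0.5y_C².
∂π/∂y_C = 336 − 11y_C − 5y_A = 0, so y_C = 336/11 − (5/11)y_A.
By symmetry y_A = y_C; substituting into the reaction function, (16/11)y_C = 336/11 and y_C = 21.
Equilibrium price: P = 392 − 5·42 = 182.

182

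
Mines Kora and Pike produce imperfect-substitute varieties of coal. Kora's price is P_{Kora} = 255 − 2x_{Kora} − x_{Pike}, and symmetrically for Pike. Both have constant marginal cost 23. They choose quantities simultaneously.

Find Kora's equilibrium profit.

Mine Kora's profit: π = x_{Kora}(255 − 2x_{Kora} − x_{Pike}) − 23x_{Kora}.
∂π/∂x_{Kora} = 232 − 4x_{Kora} − x_{Pike} = 0 ⇒ x_{Kora} = 58 − 0.25x_{Pike}.
By symmetry x_{Pike} = x_{Kora}; substituting into the reaction function, 1.25x_{Kora} = 58 and x_{Kora} = 46.4.
P_{Kora} = 255 − 2·46.4 − 46.4 = 115.8.
Profit = (115.8 − 23)·46.4 = 4305.92.

4305.92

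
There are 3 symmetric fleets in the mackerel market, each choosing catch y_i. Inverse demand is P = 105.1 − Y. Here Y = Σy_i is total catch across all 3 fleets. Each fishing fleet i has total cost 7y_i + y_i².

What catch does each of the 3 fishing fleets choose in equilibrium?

A representative fishing fleet's profit is π_i = y_i(105.1 − Y) − 7y_i − y_i², with Y = y_i + Σ_{j≠i} y_j.
First-order condition: 98.1 − 4y_i − Σ_{j≠i} y_j = 0.
Imposing symmetry (y_j = y for all j) turns Σ_{j≠i} y_j into 2y, so 98.1 = 6y and y = 16.35.

16.35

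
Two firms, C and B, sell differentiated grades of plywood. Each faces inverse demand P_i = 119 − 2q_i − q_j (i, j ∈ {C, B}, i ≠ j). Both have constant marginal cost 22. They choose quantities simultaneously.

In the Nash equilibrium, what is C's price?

Firm C's profit: π = q_C(119 − 2q_C − q_B) − 22q_C.
∂π/∂q_C = 97 − 4q_C − q_B = 0 ⇒ q_C = 24.25 − 0.25q_B.
Setting q_C = q_B in the reaction function: q_C = 24.25 − 0.25q_C, so q_C = 24.25 / 1.25 = 19.4.
P_C = 119 − 2·19.4 − 19.4 = 60.8.

60.8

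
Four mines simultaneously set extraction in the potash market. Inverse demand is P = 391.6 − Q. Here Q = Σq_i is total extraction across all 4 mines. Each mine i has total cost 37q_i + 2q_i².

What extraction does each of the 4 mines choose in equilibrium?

39.4

A representative mine's profit is π_i = q_i(391.6 − Q) − 37q_i − 2q_i², with Q = q_i + Σ_{j≠i} q_j.
First-order condition: 354.6 − 6q_i − Σ_{j≠i} q_j = 0.
With identical mines, set every q_j = q: then 354.6 − 6q − 3q = 0, i.e. q = 354.6/9 = 39.4.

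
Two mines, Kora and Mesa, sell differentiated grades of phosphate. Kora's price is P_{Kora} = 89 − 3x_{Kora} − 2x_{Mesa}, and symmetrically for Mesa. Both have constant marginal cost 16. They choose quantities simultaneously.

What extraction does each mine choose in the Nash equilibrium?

9.125

Mine Kora's profit: π = x_{Kora}(89 − 3x_{Kora} − 2x_{Mesa}) − 16x_{Kora}.
∂π/∂x_{Kora} = 73 − 6x_{Kora} − 2x_{Mesa} = 0 ⇒ x_{Kora} = 73/6 − (1/3)x_{Mesa}.
The game is symmetric, so in equilibrium x_{Mesa} = x_{Kora}: the reaction function gives (4/3)x_{Kora} = 73/6, hence x_{Kora} = 9.125.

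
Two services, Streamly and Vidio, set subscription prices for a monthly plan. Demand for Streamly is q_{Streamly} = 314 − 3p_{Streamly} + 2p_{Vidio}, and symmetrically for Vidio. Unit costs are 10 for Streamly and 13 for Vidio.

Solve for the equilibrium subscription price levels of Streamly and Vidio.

86.5625, 87.6875

Streamly's profit: π = (p_{Streamly} − 10)(314 − 3p_{Streamly} + 2p_{Vidio}).
∂π/∂p_{Streamly} = 344 − 6p_{Streamly} + 2p_{Vidio} = 0 ⇒ p_{Streamly} = 172/3 + (1/3)p_{Vidio}.
Similarly p_{Vidio} = 353/6 + (1/3)p_{Streamly}.
Solving the two reaction functions simultaneously: (1 − (1/3)(1/3))p_{Streamly} = 172/3 + (1/3)·(353/6), so (8/9)p_{Streamly} = 1385/18 and p_{Streamly} = 86.5625.
Then p_{Vidio} = 353/6 + (1/3)·86.5625 = 87.6875.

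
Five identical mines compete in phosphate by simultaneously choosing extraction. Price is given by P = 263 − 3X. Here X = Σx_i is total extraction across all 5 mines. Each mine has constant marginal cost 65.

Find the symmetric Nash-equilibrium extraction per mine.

A representative mine's profit is π_i = x_i(263 − 3X) − 65x_i, with X = x_i + Σ_{j≠i} x_j.
First-order condition: 198 − 6x_i − 3Σ_{j≠i} x_j = 0.
With identical mines, set every x_j = x: then 198 − 6x − 12x = 0, i.e. x = 198/18 = 11.

11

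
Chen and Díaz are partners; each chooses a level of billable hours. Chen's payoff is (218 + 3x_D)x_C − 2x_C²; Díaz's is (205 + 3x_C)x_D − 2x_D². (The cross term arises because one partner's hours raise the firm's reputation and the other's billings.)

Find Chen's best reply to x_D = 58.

Expanding Chen's payoff: 218x_C + 3x_Dx_C − 2x_C².
∂π/∂x_C = 218 + 3x_D − 4x_C = 0, so x_C = 54.5 + 0.75x_D.
At x_D = 58: x_C = 54.5 + 0.75·58 = 98.

98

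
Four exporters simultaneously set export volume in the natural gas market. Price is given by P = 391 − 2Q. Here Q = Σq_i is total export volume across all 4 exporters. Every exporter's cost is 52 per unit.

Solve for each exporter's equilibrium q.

33.9

A representative exporter's profit is π_i = q_i(391 − 2Q) − 52q_i, with Q = q_i + Σ_{j≠i} q_j.
First-order condition: 339 − 4q_i − 2Σ_{j≠i} q_j = 0.
With identical exporters, set every q_j = q: then 339 − 4q − 6q = 0, i.e. q = 339/10 = 33.9.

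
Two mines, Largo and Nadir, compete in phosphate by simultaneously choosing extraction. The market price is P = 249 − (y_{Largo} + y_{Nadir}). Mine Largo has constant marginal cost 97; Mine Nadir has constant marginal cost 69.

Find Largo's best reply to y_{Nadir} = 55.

Mine Largo's profit: π = y_{Largo}(249 − (y_{Largo} + y_{Nadir})) − 97y_{Largo}.
∂π/∂y_{Largo} = 152 − 2y_{Largo} − y_{Nadir} = 0, so y_{Largo} = 76 − 0.5y_{Nadir}.
At y_{Nadir} = 55: y_{Largo} = 76 − 0.5·55 = 48.5.

48.5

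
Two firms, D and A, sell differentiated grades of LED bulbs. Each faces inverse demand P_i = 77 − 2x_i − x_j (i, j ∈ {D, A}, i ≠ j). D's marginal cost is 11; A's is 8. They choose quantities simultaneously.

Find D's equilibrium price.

Firm D's profit: π = x_D(77 − 2x_D − x_A) − 11x_D.
∂π/∂x_D = 66 − 4x_D − x_A = 0 ⇒ x_D = 16.5 − 0.25x_A.
Similarly x_A = 17.25 − 0.25x_D.
Substituting the second reaction function into the first: x_D = 16.5 − 0.25(17.25 − 0.25x_D), which gives 0.9375x_D = 12.1875 ⇒ x_D = 13.
Then x_A = 17.25 − 0.25·13 = 14.
P_D = 77 − 2·13 − 14 = 37.

37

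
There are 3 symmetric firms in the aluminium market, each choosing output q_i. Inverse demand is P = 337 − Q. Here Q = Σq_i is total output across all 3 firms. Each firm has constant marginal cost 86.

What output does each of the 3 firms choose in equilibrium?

A representative firm's profit is π_i = q_i(337 − Q) − 86q_i, with Q = q_i + Σ_{j≠i} q_j.
First-order condition: 251 − 2q_i − Σ_{j≠i} q_j = 0.
With identical firms, set every q_j = q: then 251 − 2q − 2q = 0, i.e. q = 251/4 = 62.75.

62.75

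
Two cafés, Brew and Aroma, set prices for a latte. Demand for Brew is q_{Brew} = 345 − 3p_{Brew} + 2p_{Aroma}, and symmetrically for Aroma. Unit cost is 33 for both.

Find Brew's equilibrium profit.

Brew's profit: π = (p_{Brew} − 33)(345 − 3p_{Brew} + 2p_{Aroma}).
∂π/∂p_{Brew} = 444 − 6p_{Brew} + 2p_{Aroma} = 0 ⇒ p_{Brew} = 74 + (1/3)p_{Aroma}.
The game is symmetric, so in equilibrium p_{Aroma} = p_{Brew}: the reaction function gives (2/3)p_{Brew} = 74, hence p_{Brew} = 111.
q_{Brew} = 345 − 3·111 + 2·111 = 234.
Profit = (111 − 33)·234 = 18252.

18252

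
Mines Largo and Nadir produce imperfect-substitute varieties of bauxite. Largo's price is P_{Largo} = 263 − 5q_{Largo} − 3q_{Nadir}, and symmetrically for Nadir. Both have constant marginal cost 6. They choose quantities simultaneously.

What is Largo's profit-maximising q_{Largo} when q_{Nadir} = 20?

19.7

Mine Largo's profit: π = q_{Largo}(263 − 5q_{Largo} − 3q_{Nadir}) − 6q_{Largo}.
∂π/∂q_{Largo} = 257 − 10q_{Largo} − 3q_{Nadir} = 0 ⇒ q_{Largo} = 25.7 − 0.3q_{Nadir}.
At q_{Nadir} = 20: q_{Largo} = 25.7 − 0.3·20 = 19.7.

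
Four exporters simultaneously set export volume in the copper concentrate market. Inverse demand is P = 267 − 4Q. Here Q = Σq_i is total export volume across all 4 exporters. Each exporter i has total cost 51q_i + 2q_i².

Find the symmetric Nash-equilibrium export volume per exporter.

A representative exporter's profit is π_i = q_i(267 − 4Q) − 51q_i − 2q_i², with Q = q_i + Σ_{j≠i} q_j.
First-order condition: 216 − 12q_i − 4Σ_{j≠i} q_j = 0.
In a symmetric equilibrium every exporter chooses the same q, so Σ_{j≠i} q_j = 3q. The condition becomes 216 − 24q = 0, giving q = 216/24 = 9.

9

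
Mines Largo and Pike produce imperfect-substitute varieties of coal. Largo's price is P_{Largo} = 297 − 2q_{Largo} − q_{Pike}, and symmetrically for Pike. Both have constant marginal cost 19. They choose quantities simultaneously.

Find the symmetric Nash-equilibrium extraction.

55.6

Mine Largo's profit: π = q_{Largo}(297 − 2q_{Largo} − q_{Pike}) − 19q_{Largo}.
∂π/∂q_{Largo} = 278 − 4q_{Largo} − q_{Pike} = 0 ⇒ q_{Largo} = 69.5 − 0.25q_{Pike}.
The game is symmetric, so in equilibrium q_{Pike} = q_{Largo}: the reaction function gives 1.25q_{Largo} = 69.5, hence q_{Largo} = 55.6.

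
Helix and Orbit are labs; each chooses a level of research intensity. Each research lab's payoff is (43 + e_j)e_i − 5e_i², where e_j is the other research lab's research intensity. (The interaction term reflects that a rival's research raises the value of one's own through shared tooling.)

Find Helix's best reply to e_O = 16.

Helix's payoff is (43 + e_O)e_H − 5e_H².
∂π/∂e_H = 43 + e_O − 10e_H = 0, so e_H = 4.3 + 0.1e_O.
At e_O = 16: e_H = 4.3 + 0.1·16 = 5.9.

5.9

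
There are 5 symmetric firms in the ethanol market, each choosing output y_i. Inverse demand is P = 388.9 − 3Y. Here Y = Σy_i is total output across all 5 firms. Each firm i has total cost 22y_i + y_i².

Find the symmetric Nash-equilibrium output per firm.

A representative firm's profit is π_i = y_i(388.9 − 3Y) − 22y_i − y_i², with Y = y_i + Σ_{j≠i} y_j.
First-order condition: 366.9 − 8y_i − 3Σ_{j≠i} y_j = 0.
With identical firms, set every y_j = y: then 366.9 − 8y − 12y = 0, i.e. y = 366.9/20 = 18.345.

18.345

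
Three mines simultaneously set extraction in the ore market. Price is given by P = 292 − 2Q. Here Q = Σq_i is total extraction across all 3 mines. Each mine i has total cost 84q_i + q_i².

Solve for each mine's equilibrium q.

20.8

A representative mine's profit is π_i = q_i(292 − 2Q) − 84q_i − q_i², with Q = q_i + Σ_{j≠i} q_j.
First-order condition: 208 − 6q_i − 2Σ_{j≠i} q_j = 0.
Imposing symmetry (q_j = q for all j) turns Σ_{j≠i} q_j into 2q, so 208 = 10q and q = 20.8.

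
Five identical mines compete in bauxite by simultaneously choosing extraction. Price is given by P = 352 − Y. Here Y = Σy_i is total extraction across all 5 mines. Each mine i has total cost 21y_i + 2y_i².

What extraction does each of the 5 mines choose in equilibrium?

33.1

A representative mine's profit is π_i = y_i(352 − Y) − 21y_i − 2y_i², with Y = y_i + Σ_{j≠i} y_j.
First-order condition: 331 − 6y_i − Σ_{j≠i} y_j = 0.
Imposing symmetry (y_j = y for all j) turns Σ_{j≠i} y_j into 4y, so 331 = 10y and y = 33.1.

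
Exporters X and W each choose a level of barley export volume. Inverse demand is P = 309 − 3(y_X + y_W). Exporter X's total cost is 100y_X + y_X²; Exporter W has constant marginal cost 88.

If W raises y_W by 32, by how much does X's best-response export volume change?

-12

Exporter X's profit: π = y_X(309 − 3(y_X + y_W)) − 100y_X − y_X².
∂π/∂y_X = 209 − 8y_X − 3y_W = 0, so y_X = 26.125 − 0.375y_W.
The reaction-function slope is −0.375, so a 32-unit rise in y_W moves y_X by −0.375 × 32 = −12. X's best response falls — the actions are strategic substitutes.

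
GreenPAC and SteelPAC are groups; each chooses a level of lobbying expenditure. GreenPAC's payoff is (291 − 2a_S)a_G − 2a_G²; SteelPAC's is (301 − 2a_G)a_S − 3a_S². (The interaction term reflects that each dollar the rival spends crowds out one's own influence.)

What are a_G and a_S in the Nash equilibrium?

Expanding GreenPAC's payoff: 291a_G − 2a_Sa_G − 2a_G².
∂π/∂a_G = 291 − 2a_S − 4a_G = 0, so a_G = 72.75 − 0.5a_S.
Likewise for SteelPAC: a_S = 301/6 − (1/3)a_G.
Solving the two reaction functions simultaneously: (1 − (−0.5)(−1/3))a_G = 72.75 − 0.5·(301/6), so (5/6)a_G = 143/3 and a_G = 57.2.
Then a_S = 301/6 − (1/3)·57.2 = 31.1.

57.2, 31.1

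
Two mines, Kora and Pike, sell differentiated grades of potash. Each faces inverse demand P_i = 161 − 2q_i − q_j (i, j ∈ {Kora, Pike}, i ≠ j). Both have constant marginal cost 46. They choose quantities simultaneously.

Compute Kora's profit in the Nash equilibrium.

Mine Kora's profit: π = q_{Kora}(161 − 2q_{Kora} − q_{Pike}) − 46q_{Kora}.
∂π/∂q_{Kora} = 115 − 4q_{Kora} − q_{Pike} = 0 ⇒ q_{Kora} = 28.75 − 0.25q_{Pike}.
Setting q_{Kora} = q_{Pike} in the reaction function: q_{Kora} = 28.75 − 0.25q_{Kora}, so q_{Kora} = 28.75 / 1.25 = 23.
P_{Kora} = 161 − 2·23 − 23 = 92.
Profit = (92 − 46)·23 = 1058.

1058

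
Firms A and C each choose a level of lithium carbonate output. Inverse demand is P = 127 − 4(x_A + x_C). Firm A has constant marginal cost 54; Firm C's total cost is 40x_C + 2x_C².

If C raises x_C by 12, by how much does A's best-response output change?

-6

Firm A's profit: π = x_A(127 − 4(x_A + x_C)) − 54x_A.
∂π/∂x_A = 73 − 8x_A − 4x_C = 0, so x_A = 9.125 − 0.5x_C.
The reaction-function slope is −0.5, so a 12-unit rise in x_C moves x_A by −0.5 × 12 = −6. A's best response falls — the actions are strategic substitutes.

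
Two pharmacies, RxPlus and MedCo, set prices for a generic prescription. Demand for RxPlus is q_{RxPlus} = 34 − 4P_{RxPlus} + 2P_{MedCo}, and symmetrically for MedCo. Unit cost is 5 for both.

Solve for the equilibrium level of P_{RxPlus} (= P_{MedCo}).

RxPlus's profit: π = (P_{RxPlus} − 5)(34 − 4P_{RxPlus} + 2P_{MedCo}).
∂π/∂P_{RxPlus} = 54 − 8P_{RxPlus} + 2P_{MedCo} = 0 ⇒ P_{RxPlus} = 6.75 + 0.25P_{MedCo}.
The game is symmetric, so in equilibrium P_{MedCo} = P_{RxPlus}: the reaction function gives 0.75P_{RxPlus} = 6.75, hence P_{RxPlus} = 9.

9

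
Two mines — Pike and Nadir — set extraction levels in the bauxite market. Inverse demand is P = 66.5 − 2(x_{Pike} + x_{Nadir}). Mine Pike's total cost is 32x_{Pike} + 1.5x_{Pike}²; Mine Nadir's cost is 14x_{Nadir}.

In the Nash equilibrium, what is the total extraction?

13.8125

Mine Pike's profit: π = x_{Pike}(66.5 − 2(x_{Pike} + x_{Nadir})) − 32x_{Pike} − 1.5x_{Pike}².
∂π/∂x_{Pike} = 34.5 − 7x_{Pike} − 2x_{Nadir} = 0, so x_{Pike} = 69/14 − (2/7)x_{Nadir}.
For Nadir: ∂π/∂x_{Nadir} = 52.5 − 4x_{Nadir} − 2x_{Pike} = 0 ⇒ x_{Nadir} = 13.125 − 0.5x_{Pike}.
Solving the two reaction functions simultaneously: (1 − (−2/7)(−0.5))x_{Pike} = 69/14 − (2/7)·13.125, so (6/7)x_{Pike} = 33/28 and x_{Pike} = 1.375.
Then x_{Nadir} = 13.125 − 0.5·1.375 = 12.4375.
Total extraction: 1.375 + 12.4375 = 13.8125.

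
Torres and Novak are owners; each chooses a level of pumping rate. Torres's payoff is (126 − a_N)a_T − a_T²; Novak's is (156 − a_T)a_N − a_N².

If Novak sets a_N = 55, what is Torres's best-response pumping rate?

35.5

Expanding Torres's payoff: 126a_T − a_Na_T − a_T².
∂π/∂a_T = 126 − a_N − 2a_T = 0, so a_T = 63 − 0.5a_N.
At a_N = 55: a_T = 63 − 0.5·55 = 35.5.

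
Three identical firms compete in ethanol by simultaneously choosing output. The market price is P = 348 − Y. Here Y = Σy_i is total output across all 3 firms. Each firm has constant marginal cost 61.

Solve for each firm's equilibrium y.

71.75

A representative firm's profit is π_i = y_i(348 − Y) − 61y_i, with Y = y_i + Σ_{j≠i} y_j.
First-order condition: 287 − 2y_i − Σ_{j≠i} y_j = 0.
With identical firms, set every y_j = y: then 287 − 2y − 2y = 0, i.e. y = 287/4 = 71.75.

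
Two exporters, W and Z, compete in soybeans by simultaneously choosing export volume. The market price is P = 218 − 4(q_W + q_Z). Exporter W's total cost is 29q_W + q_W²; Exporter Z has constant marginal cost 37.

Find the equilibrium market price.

102.875

Exporter W's profit: π = q_W(218 − 4(q_W + q_Z)) − 29q_W − q_W².
∂π/∂q_W = 189 − 10q_W − 4q_Z = 0, so q_W = 18.9 − 0.4q_Z.
For Z: ∂π/∂q_Z = 181 − 8q_Z − 4q_W = 0 ⇒ q_Z = 22.625 − 0.5q_W.
Solving the two reaction functions simultaneously: (1 − (−0.4)(−0.5))q_W = 18.9 − 0.4·22.625, so 0.8q_W = 9.85 and q_W = 12.3125.
Then q_Z = 22.625 − 0.5·12.3125 = 527/32.
Equilibrium price: P = 218 − 4·(921/32) = 102.875.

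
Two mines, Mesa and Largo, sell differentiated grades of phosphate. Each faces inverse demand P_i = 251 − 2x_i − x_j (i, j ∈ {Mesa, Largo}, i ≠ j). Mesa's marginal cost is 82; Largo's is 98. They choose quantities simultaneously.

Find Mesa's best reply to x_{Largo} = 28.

35.25

Mine Mesa's profit: π = x_{Mesa}(251 − 2x_{Mesa} − x_{Largo}) − 82x_{Mesa}.
∂π/∂x_{Mesa} = 169 − 4x_{Mesa} − x_{Largo} = 0 ⇒ x_{Mesa} = 42.25 − 0.25x_{Largo}.
At x_{Largo} = 28: x_{Mesa} = 42.25 − 0.25·28 = 35.25.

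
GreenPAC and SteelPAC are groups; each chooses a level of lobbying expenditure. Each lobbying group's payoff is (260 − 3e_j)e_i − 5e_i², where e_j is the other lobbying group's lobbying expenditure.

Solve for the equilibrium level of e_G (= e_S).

GreenPAC's payoff is (260 − 3e_S)e_G − 5e_G².
∂π/∂e_G = 260 − 3e_S − 10e_G = 0, so e_G = 26 − 0.3e_S.
By symmetry e_S = e_G; substituting into the reaction function, 1.3e_G = 26 and e_G = 20.

20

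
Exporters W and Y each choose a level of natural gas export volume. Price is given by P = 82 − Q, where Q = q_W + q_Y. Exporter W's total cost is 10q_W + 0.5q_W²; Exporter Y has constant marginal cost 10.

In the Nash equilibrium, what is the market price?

38.8

Exporter W's profit: π = q_W(82 − (q_W + q_Y)) − 10q_W − 0.5q_W².
∂π/∂q_W = 72 − 3q_W − q_Y = 0, so q_W = 24 − (1/3)q_Y.
For Y: ∂π/∂q_Y = 72 − 2q_Y − q_W = 0 ⇒ q_Y = 36 − 0.5q_W.
Plugging q_Y into W's best response: q_W = 24 − (1/3)(36 − 0.5q_W) ⇒ (5/6)q_W = 12, so q_W = 14.4.
Then q_Y = 36 − 0.5·14.4 = 28.8.
Equilibrium price: P = 82 − 43.2 = 38.8.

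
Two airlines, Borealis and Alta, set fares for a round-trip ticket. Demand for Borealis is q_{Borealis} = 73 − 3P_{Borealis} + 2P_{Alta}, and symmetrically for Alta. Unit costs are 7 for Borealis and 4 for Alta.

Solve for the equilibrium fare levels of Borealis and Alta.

22.9375, 21.8125

Borealis's profit: π = (P_{Borealis} − 7)(73 − 3P_{Borealis} + 2P_{Alta}).
∂π/∂P_{Borealis} = 94 − 6P_{Borealis} + 2P_{Alta} = 0 ⇒ P_{Borealis} = 47/3 + (1/3)P_{Alta}.
Similarly P_{Alta} = 85/6 + (1/3)P_{Borealis}.
Solving the two reaction functions simultaneously: (1 − (1/3)(1/3))P_{Borealis} = 47/3 + (1/3)·(85/6), so (8/9)P_{Borealis} = 367/18 and P_{Borealis} = 22.9375.
Then P_{Alta} = 85/6 + (1/3)·22.9375 = 21.8125.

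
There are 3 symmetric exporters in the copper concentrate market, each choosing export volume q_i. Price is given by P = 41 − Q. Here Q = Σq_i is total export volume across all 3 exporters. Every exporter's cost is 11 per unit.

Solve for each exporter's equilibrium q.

7.5

A representative exporter's profit is π_i = q_i(41 − Q) − 11q_i, with Q = q_i + Σ_{j≠i} q_j.
First-order condition: 30 − 2q_i − Σ_{j≠i} q_j = 0.
Imposing symmetry (q_j = q for all j) turns Σ_{j≠i} q_j into 2q, so 30 = 4q and q = 7.5.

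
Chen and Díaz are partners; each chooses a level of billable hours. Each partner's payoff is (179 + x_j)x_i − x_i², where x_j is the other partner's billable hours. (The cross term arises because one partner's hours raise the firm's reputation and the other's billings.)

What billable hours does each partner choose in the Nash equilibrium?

Chen's payoff is (179 + x_D)x_C − x_C².
∂π/∂x_C = 179 + x_D − 2x_C = 0, so x_C = 89.5 + 0.5x_D.
The game is symmetric, so in equilibrium x_D = x_C: the reaction function gives 0.5x_C = 89.5, hence x_C = 179.

179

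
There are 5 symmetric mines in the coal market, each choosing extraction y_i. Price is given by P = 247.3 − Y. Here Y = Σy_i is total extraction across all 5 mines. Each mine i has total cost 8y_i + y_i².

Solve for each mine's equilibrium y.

A representative mine's profit is π_i = y_i(247.3 − Y) − 8y_i − y_i², with Y = y_i + Σ_{j≠i} y_j.
First-order condition: 239.3 − 4y_i − Σ_{j≠i} y_j = 0.
In a symmetric equilibrium every mine chooses the same y, so Σ_{j≠i} y_j = 4y. The condition becomes 239.3 − 8y = 0, giving y = 239.3/8 = 29.9125.

29.9125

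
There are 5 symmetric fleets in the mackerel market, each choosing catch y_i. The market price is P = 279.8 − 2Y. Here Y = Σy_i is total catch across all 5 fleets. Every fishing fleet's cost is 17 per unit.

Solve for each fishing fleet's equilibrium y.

21.9

A representative fishing fleet's profit is π_i = y_i(279.8 − 2Y) − 17y_i, with Y = y_i + Σ_{j≠i} y_j.
First-order condition: 262.8 − 4y_i − 2Σ_{j≠i} y_j = 0.
Imposing symmetry (y_j = y for all j) turns Σ_{j≠i} y_j into 4y, so 262.8 = 12y and y = 21.9.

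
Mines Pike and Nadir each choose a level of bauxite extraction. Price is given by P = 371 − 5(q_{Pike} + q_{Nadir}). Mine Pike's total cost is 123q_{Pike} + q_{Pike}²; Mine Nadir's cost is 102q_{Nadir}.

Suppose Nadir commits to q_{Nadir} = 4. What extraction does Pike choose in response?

Mine Pike's profit: π = q_{Pike}(371 − 5(q_{Pike} + q_{Nadir})) − 123q_{Pike} − q_{Pike}².
∂π/∂q_{Pike} = 248 − 12q_{Pike} − 5q_{Nadir} = 0, so q_{Pike} = 62/3 − (5/12)q_{Nadir}.
At q_{Nadir} = 4: q_{Pike} = 62/3 − (5/12)·4 = 19.

19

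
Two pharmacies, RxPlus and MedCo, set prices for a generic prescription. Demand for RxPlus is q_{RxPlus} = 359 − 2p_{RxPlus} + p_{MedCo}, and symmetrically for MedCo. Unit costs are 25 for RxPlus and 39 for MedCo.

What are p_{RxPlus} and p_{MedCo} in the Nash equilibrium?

138.2, 143.8

RxPlus's profit: π = (p_{RxPlus} − 25)(359 − 2p_{RxPlus} + p_{MedCo}).
∂π/∂p_{RxPlus} = 409 − 4p_{RxPlus} + p_{MedCo} = 0 ⇒ p_{RxPlus} = 102.25 + 0.25p_{MedCo}.
Similarly p_{MedCo} = 109.25 + 0.25p_{RxPlus}.
Substituting the second reaction function into the first: p_{RxPlus} = 102.25 + 0.25(109.25 + 0.25p_{RxPlus}), which gives 0.9375p_{RxPlus} = 129.5625 ⇒ p_{RxPlus} = 138.2.
Then p_{MedCo} = 109.25 + 0.25·138.2 = 143.8.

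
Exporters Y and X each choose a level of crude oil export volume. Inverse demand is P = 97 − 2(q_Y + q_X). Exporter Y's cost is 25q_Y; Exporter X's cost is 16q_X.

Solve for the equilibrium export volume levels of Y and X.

Exporter Y's profit: π = q_Y(97 − 2(q_Y + q_X)) − 25q_Y.
∂π/∂q_Y = 72 − 4q_Y − 2q_X = 0, so q_Y = 18 − 0.5q_X.
By the same steps for X: q_X = 20.25 − 0.5q_Y.
Plugging q_X into Y's best response: q_Y = 18 − 0.5(20.25 − 0.5q_Y) ⇒ 0.75q_Y = 7.875, so q_Y = 10.5.
Then q_X = 20.25 − 0.5·10.5 = 15.

10.5, 15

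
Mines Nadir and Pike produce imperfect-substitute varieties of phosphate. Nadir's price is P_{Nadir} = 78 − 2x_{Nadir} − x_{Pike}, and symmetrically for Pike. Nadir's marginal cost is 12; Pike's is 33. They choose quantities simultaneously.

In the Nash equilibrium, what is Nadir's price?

Mine Nadir's profit: π = x_{Nadir}(78 − 2x_{Nadir} − x_{Pike}) − 12x_{Nadir}.
∂π/∂x_{Nadir} = 66 − 4x_{Nadir} − x_{Pike} = 0 ⇒ x_{Nadir} = 16.5 − 0.25x_{Pike}.
Similarly x_{Pike} = 11.25 − 0.25x_{Nadir}.
Plugging x_{Pike} into Nadir's best response: x_{Nadir} = 16.5 − 0.25(11.25 − 0.25x_{Nadir}) ⇒ 0.9375x_{Nadir} = 13.6875, so x_{Nadir} = 14.6.
Then x_{Pike} = 11.25 − 0.25·14.6 = 7.6.
P_{Nadir} = 78 − 2·14.6 − 7.6 = 41.2.

41.2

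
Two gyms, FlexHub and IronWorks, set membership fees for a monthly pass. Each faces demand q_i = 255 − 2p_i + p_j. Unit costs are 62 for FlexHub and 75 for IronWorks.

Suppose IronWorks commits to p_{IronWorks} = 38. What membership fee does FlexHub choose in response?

104.25

FlexHub's profit: π = (p_{FlexHub} − 62)(255 − 2p_{FlexHub} + p_{IronWorks}).
∂π/∂p_{FlexHub} = 379 − 4p_{FlexHub} + p_{IronWorks} = 0 ⇒ p_{FlexHub} = 94.75 + 0.25p_{IronWorks}.
At p_{IronWorks} = 38: p_{FlexHub} = 94.75 + 0.25·38 = 104.25.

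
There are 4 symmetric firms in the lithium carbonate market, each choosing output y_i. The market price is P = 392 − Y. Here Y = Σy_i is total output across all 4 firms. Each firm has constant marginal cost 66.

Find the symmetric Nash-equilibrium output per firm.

A representative firm's profit is π_i = y_i(392 − Y) − 66y_i, with Y = y_i + Σ_{j≠i} y_j.
First-order condition: 326 − 2y_i − Σ_{j≠i} y_j = 0.
Imposing symmetry (y_j = y for all j) turns Σ_{j≠i} y_j into 3y, so 326 = 5y and y = 65.2.

65.2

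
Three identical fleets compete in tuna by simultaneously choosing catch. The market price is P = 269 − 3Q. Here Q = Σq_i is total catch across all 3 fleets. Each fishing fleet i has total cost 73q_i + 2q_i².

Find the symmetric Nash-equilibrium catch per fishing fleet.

12.25

A representative fishing fleet's profit is π_i = q_i(269 − 3Q) − 73q_i − 2q_i², with Q = q_i + Σ_{j≠i} q_j.
First-order condition: 196 − 10q_i − 3Σ_{j≠i} q_j = 0.
Imposing symmetry (q_j = q for all j) turns Σ_{j≠i} q_j into 2q, so 196 = 16q and q = 12.25.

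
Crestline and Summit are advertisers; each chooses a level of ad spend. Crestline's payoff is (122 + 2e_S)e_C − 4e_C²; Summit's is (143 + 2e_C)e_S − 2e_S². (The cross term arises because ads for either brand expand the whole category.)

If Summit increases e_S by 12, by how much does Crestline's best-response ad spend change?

3

Expanding Crestline's payoff: 122e_C + 2e_Se_C − 4e_C².
∂π/∂e_C = 122 + 2e_S − 8e_C = 0, so e_C = 15.25 + 0.25e_S.
The reaction-function slope is 0.25, so a 12-unit rise in e_S moves e_C by 0.25 × 12 = 3. Crestline's best response rises — the actions are strategic complements.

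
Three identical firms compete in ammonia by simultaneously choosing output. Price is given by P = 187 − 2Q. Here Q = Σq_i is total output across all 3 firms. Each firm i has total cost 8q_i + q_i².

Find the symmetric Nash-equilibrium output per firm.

A representative firm's profit is π_i = q_i(187 − 2Q) − 8q_i − q_i², with Q = q_i + Σ_{j≠i} q_j.
First-order condition: 179 − 6q_i − 2Σ_{j≠i} q_j = 0.
In a symmetric equilibrium every firm chooses the same q, so Σ_{j≠i} q_j = 2q. The condition becomes 179 − 10q = 0, giving q = 179/10 = 17.9.

17.9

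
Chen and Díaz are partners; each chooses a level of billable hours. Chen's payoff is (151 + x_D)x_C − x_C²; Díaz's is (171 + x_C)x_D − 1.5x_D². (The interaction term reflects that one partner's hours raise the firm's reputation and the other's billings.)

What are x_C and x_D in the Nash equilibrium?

124.8, 98.6

Expanding Chen's payoff: 151x_C + x_Dx_C − x_C².
∂π/∂x_C = 151 + x_D − 2x_C = 0, so x_C = 75.5 + 0.5x_D.
Likewise for Díaz: x_D = 57 + (1/3)x_C.
Plugging x_D into Chen's best response: x_C = 75.5 + 0.5(57 + (1/3)x_C) ⇒ (5/6)x_C = 104, so x_C = 124.8.
Then x_D = 57 + (1/3)·124.8 = 98.6.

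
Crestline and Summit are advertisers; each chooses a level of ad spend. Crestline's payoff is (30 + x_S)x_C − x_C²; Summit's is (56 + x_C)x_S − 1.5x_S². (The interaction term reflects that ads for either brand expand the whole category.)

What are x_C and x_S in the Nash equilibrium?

Expanding Crestline's payoff: 30x_C + x_Sx_C − x_C².
∂π/∂x_C = 30 + x_S − 2x_C = 0, so x_C = 15 + 0.5x_S.
Likewise for Summit: x_S = 56/3 + (1/3)x_C.
Substituting the second reaction function into the first: x_C = 15 + 0.5(56/3 + (1/3)x_C), which gives (5/6)x_C = 73/3 ⇒ x_C = 29.2.
Then x_S = 56/3 + (1/3)·29.2 = 28.4.

29.2, 28.4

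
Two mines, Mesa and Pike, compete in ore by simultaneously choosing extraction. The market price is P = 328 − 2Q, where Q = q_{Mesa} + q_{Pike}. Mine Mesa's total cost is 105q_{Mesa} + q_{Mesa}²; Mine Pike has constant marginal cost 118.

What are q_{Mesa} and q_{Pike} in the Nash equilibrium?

Mine Mesa's profit: π = q_{Mesa}(328 − 2(q_{Mesa} + q_{Pike})) − 105q_{Mesa} − q_{Mesa}².
∂π/∂q_{Mesa} = 223 − 6q_{Mesa} − 2q_{Pike} = 0, so q_{Mesa} = 223/6 − (1/3)q_{Pike}.
For Pike: ∂π/∂q_{Pike} = 210 − 4q_{Pike} − 2q_{Mesa} = 0 ⇒ q_{Pike} = 52.5 − 0.5q_{Mesa}.
Plugging q_{Pike} into Mesa's best response: q_{Mesa} = 223/6 − (1/3)(52.5 − 0.5q_{Mesa}) ⇒ (5/6)q_{Mesa} = 59/3, so q_{Mesa} = 23.6.
Then q_{Pike} = 52.5 − 0.5·23.6 = 40.7.

23.6, 40.7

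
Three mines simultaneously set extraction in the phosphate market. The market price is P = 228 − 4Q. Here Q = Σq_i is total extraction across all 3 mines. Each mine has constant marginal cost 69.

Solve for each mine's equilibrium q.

A representative mine's profit is π_i = q_i(228 − 4Q) − 69q_i, with Q = q_i + Σ_{j≠i} q_j.
First-order condition: 159 − 8q_i − 4Σ_{j≠i} q_j = 0.
In a symmetric equilibrium every mine chooses the same q, so Σ_{j≠i} q_j = 2q. The condition becomes 159 − 16q = 0, giving q = 159/16 = 9.9375.

9.9375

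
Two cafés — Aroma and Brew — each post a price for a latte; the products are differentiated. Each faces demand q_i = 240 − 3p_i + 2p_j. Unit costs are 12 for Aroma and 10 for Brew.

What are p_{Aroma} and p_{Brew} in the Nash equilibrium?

68.625, 67.875

Aroma's profit: π = (p_{Aroma} − 12)(240 − 3p_{Aroma} + 2p_{Brew}).
∂π/∂p_{Aroma} = 276 − 6p_{Aroma} + 2p_{Brew} = 0 ⇒ p_{Aroma} = 46 + (1/3)p_{Brew}.
Similarly p_{Brew} = 45 + (1/3)p_{Aroma}.
Solving the two reaction functions simultaneously: (1 − (1/3)(1/3))p_{Aroma} = 46 + (1/3)·45, so (8/9)p_{Aroma} = 61 and p_{Aroma} = 68.625.
Then p_{Brew} = 45 + (1/3)·68.625 = 67.875.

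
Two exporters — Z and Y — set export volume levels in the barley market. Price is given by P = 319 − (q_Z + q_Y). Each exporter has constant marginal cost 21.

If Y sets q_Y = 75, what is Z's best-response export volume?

Exporter Z's profit: π = q_Z(319 − (q_Z + q_Y)) − 21q_Z.
∂π/∂q_Z = 298 − 2q_Z − q_Y = 0, so q_Z = 149 − 0.5q_Y.
At q_Y = 75: q_Z = 149 − 0.5·75 = 111.5.

111.5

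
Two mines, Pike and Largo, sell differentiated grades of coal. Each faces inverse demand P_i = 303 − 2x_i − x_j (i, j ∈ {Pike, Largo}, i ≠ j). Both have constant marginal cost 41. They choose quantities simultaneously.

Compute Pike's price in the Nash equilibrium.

145.8

Mine Pike's profit: π = x_{Pike}(303 − 2x_{Pike} − x_{Largo}) − 41x_{Pike}.
∂π/∂x_{Pike} = 262 − 4x_{Pike} − x_{Largo} = 0 ⇒ x_{Pike} = 65.5 − 0.25x_{Largo}.
The game is symmetric, so in equilibrium x_{Largo} = x_{Pike}: the reaction function gives 1.25x_{Pike} = 65.5, hence x_{Pike} = 52.4.
P_{Pike} = 303 − 2·52.4 − 52.4 = 145.8.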